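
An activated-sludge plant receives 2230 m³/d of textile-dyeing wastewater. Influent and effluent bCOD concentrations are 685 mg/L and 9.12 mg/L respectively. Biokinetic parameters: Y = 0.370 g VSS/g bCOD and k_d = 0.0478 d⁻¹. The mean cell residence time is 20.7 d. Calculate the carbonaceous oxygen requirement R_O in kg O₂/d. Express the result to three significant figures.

R_O ≈ 1110 kg O₂/d

Y_obs = Y / (1 + k_d θ_c) = 0.370 / (1 + 0.0478 × 20.7) = 0.370 / 1.989 = 0.1860.
ΔS = 685 − 9.12 = 675.9 mg/L, so the substrate removal rate is 2230 × 675.9/1000 = 1507 kg bCOD/d.
Biomass synthesised: P_X = Y_obs × 1507 = 280.3 kg VSS/d.
R_O = Q·ΔS − 1.42 P_X = 1507 − 398.0 = 1109 kg O₂/d.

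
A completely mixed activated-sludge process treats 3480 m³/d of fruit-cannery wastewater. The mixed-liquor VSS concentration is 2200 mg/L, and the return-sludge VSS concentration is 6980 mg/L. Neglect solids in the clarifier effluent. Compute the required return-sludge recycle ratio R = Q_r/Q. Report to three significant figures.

R ≈ 0.460

Mass balance around the secondary clarifier (neglecting effluent solids): R = X / (X_r − X) = 2200 / (6980 − 2200) = 0.4603.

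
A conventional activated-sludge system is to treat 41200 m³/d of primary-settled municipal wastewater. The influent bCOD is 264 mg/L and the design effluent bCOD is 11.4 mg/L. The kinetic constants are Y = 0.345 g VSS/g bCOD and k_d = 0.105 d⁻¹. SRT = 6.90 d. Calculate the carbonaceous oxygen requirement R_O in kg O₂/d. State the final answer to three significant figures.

Y_obs = Y / (1 + k_d θ_c) = 0.345 / (1 + 0.105 × 6.90) = 0.345 / 1.724 = 0.2001.
Q·(S₀ − S) = 41200 × (264 − 11.4) × 10⁻³ = 10407 kg/d removed.
P_X = Y_obs·Q·(S₀ − S) = 0.2001 × 10407 = 2082 kg VSS/d.
Carbonaceous O₂ demand = substrate oxidised − cell-mass equivalent = 10407 − 1.42 × 2082 = 7451 kg O₂/d.

R_O ≈ 7450 kg O₂/d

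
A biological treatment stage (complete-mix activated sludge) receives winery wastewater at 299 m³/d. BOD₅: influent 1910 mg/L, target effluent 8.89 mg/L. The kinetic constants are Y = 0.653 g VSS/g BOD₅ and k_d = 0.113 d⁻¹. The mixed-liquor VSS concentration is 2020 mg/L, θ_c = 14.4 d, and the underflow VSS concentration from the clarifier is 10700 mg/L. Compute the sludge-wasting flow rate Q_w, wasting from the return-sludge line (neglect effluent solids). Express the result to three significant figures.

Q_w ≈ 13.2 m³/d

Rearranging the biomass balance for a CMAS with decay, V = Y·Q·ΔS·θ_c / [X·(1+k_d θ_c)] = 0.653 × 299 × (1910 − 8.89) × 14.4 / [2020 × (1 + 0.113 × 14.4)] = 5.35×10^6 / 5307 = 1007 m³.
Q_w = (V·X)/(θ_c X_r) = 1007 × 2020 / (14.4 × 10700) = 13.20 m³/d.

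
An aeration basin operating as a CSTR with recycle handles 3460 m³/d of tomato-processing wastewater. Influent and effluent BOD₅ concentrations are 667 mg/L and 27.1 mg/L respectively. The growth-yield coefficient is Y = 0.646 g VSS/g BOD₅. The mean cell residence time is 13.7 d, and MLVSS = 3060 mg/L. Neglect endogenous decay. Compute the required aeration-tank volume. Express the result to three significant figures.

V ≈ 6400 m³

V·X = Y·Q·ΔS·θ_c gives V = 0.646 × 3460 × (667 − 27.1) × 13.7 / 3060 = 6404 m³.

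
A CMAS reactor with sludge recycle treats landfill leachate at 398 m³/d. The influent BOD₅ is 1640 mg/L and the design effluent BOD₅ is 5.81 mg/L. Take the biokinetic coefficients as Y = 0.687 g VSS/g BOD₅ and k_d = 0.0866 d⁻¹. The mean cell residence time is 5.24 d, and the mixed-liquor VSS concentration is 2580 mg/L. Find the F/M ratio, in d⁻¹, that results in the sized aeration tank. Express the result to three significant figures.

F/M ≈ 0.405 d⁻¹

Rearranging the biomass balance for a CMAS with decay, V = Y·Q·ΔS·θ_c / [X·(1+k_d θ_c)] = 0.687 × 398 × (1640 − 5.81) × 5.24 / [2580 × (1 + 0.0866 × 5.24)] = 2.34×10^6 / 3751 = 624.2 m³.
F/M = Q·S₀ / (V·X) = 398 × 1640 / (624.2 × 2580) = 0.4053 g BOD₅·(g VSS·d)⁻¹.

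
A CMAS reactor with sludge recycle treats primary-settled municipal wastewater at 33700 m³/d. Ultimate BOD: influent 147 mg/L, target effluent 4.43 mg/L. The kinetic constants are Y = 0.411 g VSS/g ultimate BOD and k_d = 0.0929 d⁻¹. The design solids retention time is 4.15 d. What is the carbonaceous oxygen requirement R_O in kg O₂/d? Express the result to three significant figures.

R_O ≈ 2780 kg O₂/d

Correct the yield for decay: Y_obs = Y/(1 + k_d θ_c) = 0.411 / (1 + 0.0929 × 4.15) = 0.411 / 1.386 = 0.2966.
ΔS = 147 − 4.43 = 142.6 mg/L, so the substrate removal rate is 33700 × 142.6/1000 = 4805 kg ultimate BOD/d.
Net sludge production P_X = 0.2966 × 4805 = 1425 kg VSS/d.
Carbonaceous O₂ demand = substrate oxidised − cell-mass equivalent = 4805 − 1.42 × 1425 = 2781 kg O₂/d.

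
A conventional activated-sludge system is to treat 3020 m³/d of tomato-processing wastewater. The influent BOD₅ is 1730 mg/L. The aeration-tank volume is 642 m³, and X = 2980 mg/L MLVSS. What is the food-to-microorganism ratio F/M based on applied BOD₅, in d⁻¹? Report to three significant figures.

F/M = applied load / biomass = Q·S₀/(V·X) = 3020 × 1730 / (642.0 × 2980) = 2.731 d⁻¹.

F/M ≈ 2.73 d⁻¹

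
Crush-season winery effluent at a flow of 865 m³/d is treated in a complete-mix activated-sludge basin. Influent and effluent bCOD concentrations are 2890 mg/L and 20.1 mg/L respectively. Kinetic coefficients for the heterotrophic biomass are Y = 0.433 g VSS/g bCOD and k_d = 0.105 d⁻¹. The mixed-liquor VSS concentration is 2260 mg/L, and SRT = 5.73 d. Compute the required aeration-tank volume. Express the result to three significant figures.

V ≈ 1700 m³

From the SRT design equation V = Y Q (S₀−S) θ_c / [X (1 + k_d θ_c)] = 0.433 × 865 × (2890 − 20.1) × 5.73 / [2260 × (1 + 0.105 × 5.73)] = 6.16×10^6 / 3620 = 1702 m³.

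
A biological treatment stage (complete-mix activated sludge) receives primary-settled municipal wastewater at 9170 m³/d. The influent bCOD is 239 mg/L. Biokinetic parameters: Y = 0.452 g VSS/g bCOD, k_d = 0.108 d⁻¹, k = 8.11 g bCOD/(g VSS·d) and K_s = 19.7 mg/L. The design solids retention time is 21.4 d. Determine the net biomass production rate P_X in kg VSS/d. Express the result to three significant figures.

P_X ≈ 298 kg VSS/d

Effluent substrate depends only on kinetics and SRT: S = K_s(1 + k_d θ_c) / [θ_c(Yk − k_d) − 1] = 19.7 × (1 + 0.108 × 21.4) / [21.4 × (0.452 × 8.11 − 0.108) − 1] = 65.23 / 75.14 = 0.8682 mg/L.
Y_obs = Y / (1 + k_d θ_c) = 0.452 / (1 + 0.108 × 21.4) = 0.452 / 3.311 = 0.1365.
ΔS = 239 − 0.868 = 238.1 mg/L, so the substrate removal rate is 9170 × 238.1/1000 = 2184 kg bCOD/d.
Net biomass production P_X = Y_obs × Q·(S₀ − S) = 0.1365 × 2184 = 298.1 kg VSS/d.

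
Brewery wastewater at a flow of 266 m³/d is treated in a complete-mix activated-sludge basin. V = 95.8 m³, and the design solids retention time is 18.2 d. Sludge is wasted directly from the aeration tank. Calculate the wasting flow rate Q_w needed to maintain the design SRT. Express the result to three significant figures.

Q_w ≈ 5.26 m³/d

With mixed-liquor wasting, θ_c = V/Q_w, so Q_w = V/θ_c = 95.80/18.2 = 5.264 m³/d.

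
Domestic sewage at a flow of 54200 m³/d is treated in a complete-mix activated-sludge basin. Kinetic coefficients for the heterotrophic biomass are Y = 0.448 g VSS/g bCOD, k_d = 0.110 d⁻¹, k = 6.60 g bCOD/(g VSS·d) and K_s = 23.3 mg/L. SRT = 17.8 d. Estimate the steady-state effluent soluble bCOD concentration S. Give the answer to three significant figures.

For a completely mixed reactor with recycle the Lawrence–McCarty relation gives S = K_s·(1 + k_d·θ_c) / [θ_c·(Y·k − k_d) − 1] = 23.3 × (1 + 0.110 × 17.8) / [17.8 × (0.448 × 6.60 − 0.110) − 1] = 68.92 / 49.67 = 1.388 mg/L.

S ≈ 1.39 mg/L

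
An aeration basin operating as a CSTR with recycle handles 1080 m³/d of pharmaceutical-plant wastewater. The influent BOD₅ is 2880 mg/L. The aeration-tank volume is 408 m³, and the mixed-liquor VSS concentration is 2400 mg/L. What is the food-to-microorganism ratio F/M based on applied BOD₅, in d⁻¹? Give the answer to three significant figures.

F/M = applied load / biomass = Q·S₀/(V·X) = 1080 × 2880 / (408.0 × 2400) = 3.176 d⁻¹.

F/M ≈ 3.18 d⁻¹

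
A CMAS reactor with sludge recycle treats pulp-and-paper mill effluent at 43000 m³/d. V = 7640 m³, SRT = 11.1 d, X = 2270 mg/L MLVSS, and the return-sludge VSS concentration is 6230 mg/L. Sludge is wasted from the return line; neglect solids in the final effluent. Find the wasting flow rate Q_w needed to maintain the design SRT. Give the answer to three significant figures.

Q_w ≈ 251 m³/d

Q_w = (V·X)/(θ_c X_r) = 7640 × 2270 / (11.1 × 6230) = 250.8 m³/d.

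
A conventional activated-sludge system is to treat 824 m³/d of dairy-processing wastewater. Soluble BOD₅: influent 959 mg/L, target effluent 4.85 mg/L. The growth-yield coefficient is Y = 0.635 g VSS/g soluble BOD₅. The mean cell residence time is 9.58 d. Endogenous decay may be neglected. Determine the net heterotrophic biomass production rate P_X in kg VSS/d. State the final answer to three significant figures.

With endogenous decay neglected, the observed yield equals the true yield: Y_obs = Y = 0.635 g VSS/g soluble BOD₅.
Q·(S₀ − S) = 824 × (959 − 4.85) × 10⁻³ = 786.2 kg/d removed.
P_X = Y_obs · Q(S₀ − S) = 0.6350 × 786.2 = 499.2 kg VSS/d.

P_X ≈ 499 kg VSS/d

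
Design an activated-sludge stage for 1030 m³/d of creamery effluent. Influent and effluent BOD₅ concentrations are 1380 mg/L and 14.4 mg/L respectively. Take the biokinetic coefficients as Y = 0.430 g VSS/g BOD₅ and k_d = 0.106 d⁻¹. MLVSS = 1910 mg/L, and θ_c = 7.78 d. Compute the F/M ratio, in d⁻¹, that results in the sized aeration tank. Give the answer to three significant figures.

Steady-state biomass mass balance: V·X·(1 + k_d·θ_c) = Y·Q·(S₀ − S)·θ_c, so V = 0.430 × 1030 × (1380 − 14.4) × 7.78 / [1910 × (1 + 0.106 × 7.78)] = 4.71×10^6 / 3485 = 1350 m³.
F/M = Q·S₀ / (V·X) = 1030 × 1380 / (1350 × 1910) = 0.5512 g BOD₅·(g VSS·d)⁻¹.

F/M ≈ 0.551 d⁻¹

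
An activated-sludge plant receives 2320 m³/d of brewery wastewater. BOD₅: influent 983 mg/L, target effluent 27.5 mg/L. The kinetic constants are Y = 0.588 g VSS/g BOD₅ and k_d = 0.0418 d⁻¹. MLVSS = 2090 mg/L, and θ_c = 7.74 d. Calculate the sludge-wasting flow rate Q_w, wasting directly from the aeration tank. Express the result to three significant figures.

From the SRT design equation V = Y Q (S₀−S) θ_c / [X (1 + k_d θ_c)] = 0.588 × 2320 × (983 − 27.5) × 7.74 / [2090 × (1 + 0.0418 × 7.74)] = 1.01×10^7 / 2766 = 3647 m³.
Wasting from the aeration tank: Q_w = V / θ_c = 3647 / 7.74 = 471.2 m³/d.

Q_w ≈ 471 m³/d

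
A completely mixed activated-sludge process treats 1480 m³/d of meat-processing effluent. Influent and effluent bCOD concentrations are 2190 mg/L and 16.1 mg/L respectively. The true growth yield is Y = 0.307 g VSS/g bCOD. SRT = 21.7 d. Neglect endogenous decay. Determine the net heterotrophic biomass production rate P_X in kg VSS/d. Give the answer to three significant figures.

P_X ≈ 988 kg VSS/d

No decay correction is needed, so Y_obs = Y = 0.307.
ΔS = 2190 − 16.1 = 2174 mg/L, so the substrate removal rate is 1480 × 2174/1000 = 3217 kg bCOD/d.
So the net sludge growth is P_X = 0.3070 × 3217 = 987.7 kg VSS/d.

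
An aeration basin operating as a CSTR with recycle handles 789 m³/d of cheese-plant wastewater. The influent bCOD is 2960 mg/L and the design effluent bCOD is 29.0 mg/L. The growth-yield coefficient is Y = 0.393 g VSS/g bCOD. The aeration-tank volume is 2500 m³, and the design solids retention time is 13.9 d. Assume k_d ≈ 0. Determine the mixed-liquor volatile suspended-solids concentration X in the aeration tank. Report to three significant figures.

From V·X = Y·Q·(S₀ − S)·θ_c (decay neglected): X = 0.393 × 789 × (2960 − 29.0) × 13.9 / 2500 = 5053 mg/L.

X ≈ 5050 mg/L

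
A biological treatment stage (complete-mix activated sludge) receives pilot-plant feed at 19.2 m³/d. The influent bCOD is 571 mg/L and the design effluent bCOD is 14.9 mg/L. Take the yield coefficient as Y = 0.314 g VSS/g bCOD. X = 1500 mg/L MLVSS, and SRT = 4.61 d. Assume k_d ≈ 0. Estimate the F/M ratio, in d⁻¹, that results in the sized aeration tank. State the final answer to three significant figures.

F/M ≈ 0.709 d⁻¹

With k_d = 0 the design equation reduces to V = Y Q (S₀−S) θ_c / X = 0.314 × 19.2 × (571 − 14.9) × 4.61 / 1500 = 10.30 m³.
F/M = applied load / biomass = Q·S₀/(V·X) = 19.2 × 571 / (10.30 × 1500) = 0.7093 d⁻¹.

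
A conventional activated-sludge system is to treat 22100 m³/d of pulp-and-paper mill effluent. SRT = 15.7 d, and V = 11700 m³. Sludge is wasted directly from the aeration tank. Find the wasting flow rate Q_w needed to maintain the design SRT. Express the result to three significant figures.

Q_w ≈ 745 m³/d

With mixed-liquor wasting, θ_c = V/Q_w, so Q_w = V/θ_c = 11700/15.7 = 745.2 m³/d.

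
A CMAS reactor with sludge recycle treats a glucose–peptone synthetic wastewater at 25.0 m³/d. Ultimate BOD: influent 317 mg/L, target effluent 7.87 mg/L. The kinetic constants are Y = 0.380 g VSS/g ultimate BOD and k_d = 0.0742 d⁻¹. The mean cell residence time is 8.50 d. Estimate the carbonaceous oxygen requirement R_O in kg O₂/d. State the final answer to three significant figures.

Correct the yield for decay: Y_obs = Y/(1 + k_d θ_c) = 0.380 / (1 + 0.0742 × 8.50) = 0.380 / 1.631 = 0.2330.
Substrate removed = Q·(S₀ − S) = 25.0 m³/d × (317 − 7.87) g/m³ = 7.73×10^3 g/d = 7.728 kg/d.
Net sludge production P_X = 0.2330 × 7.728 = 1.801 kg VSS/d.
Carbonaceous O₂ demand = substrate oxidised − cell-mass equivalent = 7.728 − 1.42 × 1.801 = 5.171 kg O₂/d.

R_O ≈ 5.17 kg O₂/d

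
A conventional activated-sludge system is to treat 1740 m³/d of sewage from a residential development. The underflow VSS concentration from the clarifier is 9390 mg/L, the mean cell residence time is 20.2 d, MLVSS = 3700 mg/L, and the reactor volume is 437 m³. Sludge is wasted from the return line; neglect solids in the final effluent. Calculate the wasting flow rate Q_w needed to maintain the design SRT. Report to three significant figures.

θ_c = V·X/(Q_w·X_r) when wasting from the recycle, so Q_w = V·X/(θ_c·X_r) = 437.0 × 3700 / (20.2 × 9390) = 8.524 m³/d.

Q_w ≈ 8.52 m³/d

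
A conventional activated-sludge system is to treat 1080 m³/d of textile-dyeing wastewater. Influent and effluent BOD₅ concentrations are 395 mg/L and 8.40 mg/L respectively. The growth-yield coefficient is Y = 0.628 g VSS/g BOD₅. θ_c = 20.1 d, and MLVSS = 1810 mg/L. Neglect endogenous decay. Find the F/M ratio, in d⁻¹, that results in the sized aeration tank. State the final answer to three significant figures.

V·X = Y·Q·ΔS·θ_c gives V = 0.628 × 1080 × (395 − 8.40) × 20.1 / 1810 = 2912 m³.
F/M = applied load / biomass = Q·S₀/(V·X) = 1080 × 395 / (2912 × 1810) = 0.08094 d⁻¹.

F/M ≈ 0.0809 d⁻¹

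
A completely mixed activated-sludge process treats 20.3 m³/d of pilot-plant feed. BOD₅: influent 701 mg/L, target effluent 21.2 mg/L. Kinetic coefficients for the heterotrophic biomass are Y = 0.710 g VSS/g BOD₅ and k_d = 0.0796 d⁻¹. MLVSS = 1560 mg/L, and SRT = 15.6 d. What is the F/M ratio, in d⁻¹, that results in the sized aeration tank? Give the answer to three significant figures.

Steady-state biomass mass balance: V·X·(1 + k_d·θ_c) = Y·Q·(S₀ − S)·θ_c, so V = 0.710 × 20.3 × (701 − 21.2) × 15.6 / [1560 × (1 + 0.0796 × 15.6)] = 1.53×10^5 / 3497 = 43.71 m³.
F/M = applied load / biomass = Q·S₀/(V·X) = 20.3 × 701 / (43.71 × 1560) = 0.2087 d⁻¹.

F/M ≈ 0.209 d⁻¹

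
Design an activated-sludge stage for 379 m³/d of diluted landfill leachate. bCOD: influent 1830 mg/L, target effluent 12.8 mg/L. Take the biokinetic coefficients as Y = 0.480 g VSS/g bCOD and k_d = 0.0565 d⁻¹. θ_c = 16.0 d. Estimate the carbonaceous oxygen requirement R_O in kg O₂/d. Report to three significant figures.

R_O ≈ 442 kg O₂/d

Y_obs = Y / (1 + k_d θ_c) = 0.480 / (1 + 0.0565 × 16.0) = 0.480 / 1.904 = 0.2521.
Q·(S₀ − S) = 379 × (1830 − 12.8) × 10⁻³ = 688.7 kg/d removed.
P_X = Y_obs·Q·(S₀ − S) = 0.2521 × 688.7 = 173.6 kg VSS/d.
R_O = Q·ΔS − 1.42 P_X = 688.7 − 246.5 = 442.2 kg O₂/d.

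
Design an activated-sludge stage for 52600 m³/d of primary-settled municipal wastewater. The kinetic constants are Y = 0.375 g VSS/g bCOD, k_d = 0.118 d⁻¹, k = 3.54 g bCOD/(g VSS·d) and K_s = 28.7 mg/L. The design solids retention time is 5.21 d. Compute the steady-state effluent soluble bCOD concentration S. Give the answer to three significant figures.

S ≈ 8.74 mg/L

Effluent substrate depends only on kinetics and SRT: S = K_s(1 + k_d θ_c) / [θ_c(Yk − k_d) − 1] = 28.7 × (1 + 0.118 × 5.21) / [5.21 × (0.375 × 3.54 − 0.118) − 1] = 46.34 / 5.301 = 8.742 mg/L.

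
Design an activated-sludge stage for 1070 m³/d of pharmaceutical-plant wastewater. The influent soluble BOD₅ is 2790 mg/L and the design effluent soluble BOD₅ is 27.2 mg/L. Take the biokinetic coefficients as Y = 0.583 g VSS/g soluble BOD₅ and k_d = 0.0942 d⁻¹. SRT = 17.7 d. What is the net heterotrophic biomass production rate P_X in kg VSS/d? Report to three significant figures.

P_X ≈ 646 kg VSS/d

Correct the yield for decay: Y_obs = Y/(1 + k_d θ_c) = 0.583 / (1 + 0.0942 × 17.7) = 0.583 / 2.667 = 0.2186.
Q·(S₀ − S) = 1070 × (2790 − 27.2) × 10⁻³ = 2956 kg/d removed.
P_X = Y_obs · Q(S₀ − S) = 0.2186 × 2956 = 646.1 kg VSS/d.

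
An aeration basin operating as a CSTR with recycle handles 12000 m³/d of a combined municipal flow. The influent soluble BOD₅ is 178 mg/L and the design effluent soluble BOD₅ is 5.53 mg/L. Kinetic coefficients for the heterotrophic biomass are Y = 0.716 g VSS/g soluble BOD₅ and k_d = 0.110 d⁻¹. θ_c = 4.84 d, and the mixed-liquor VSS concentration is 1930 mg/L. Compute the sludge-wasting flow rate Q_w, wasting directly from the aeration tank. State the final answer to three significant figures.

Q_w ≈ 501 m³/d

Rearranging the biomass balance for a CMAS with decay, V = Y·Q·ΔS·θ_c / [X·(1+k_d θ_c)] = 0.716 × 12000 × (178 − 5.53) × 4.84 / [1930 × (1 + 0.110 × 4.84)] = 7.17×10^6 / 2958 = 2425 m³.
With mixed-liquor wasting, θ_c = V/Q_w, so Q_w = V/θ_c = 2425/4.84 = 501.0 m³/d.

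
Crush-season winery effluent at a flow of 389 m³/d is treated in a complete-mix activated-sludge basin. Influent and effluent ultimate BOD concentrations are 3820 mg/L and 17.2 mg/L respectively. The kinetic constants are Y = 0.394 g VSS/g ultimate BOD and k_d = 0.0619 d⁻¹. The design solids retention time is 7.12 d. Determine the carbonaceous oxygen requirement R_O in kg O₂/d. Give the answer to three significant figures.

The observed yield is Y_obs = Y/(1 + k_d·θ_c) = 0.394 / (1 + 0.0619 × 7.12) = 0.394 / 1.441 = 0.2735 g VSS per g ultimate BOD removed.
Substrate removed = Q·(S₀ − S) = 389 m³/d × (3820 − 17.2) g/m³ = 1.48×10^6 g/d = 1479 kg/d.
Net sludge production P_X = 0.2735 × 1479 = 404.5 kg VSS/d.
R_O = Q·(S₀ − S) − 1.42·P_X = 1479 − 1.42 × 404.5 = 904.8 kg O₂/d.

R_O ≈ 905 kg O₂/d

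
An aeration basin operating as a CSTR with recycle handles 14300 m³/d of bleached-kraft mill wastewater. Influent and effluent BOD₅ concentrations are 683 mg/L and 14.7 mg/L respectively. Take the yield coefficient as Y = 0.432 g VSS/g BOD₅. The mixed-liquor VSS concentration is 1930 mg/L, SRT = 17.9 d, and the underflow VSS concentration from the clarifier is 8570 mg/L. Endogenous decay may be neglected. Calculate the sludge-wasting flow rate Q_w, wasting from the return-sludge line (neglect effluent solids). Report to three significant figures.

Biomass mass balance (decay neglected): V·X = Y·Q·(S₀ − S)·θ_c, so V = 0.432 × 14300 × (683 − 14.7) × 17.9 / 1930 = 38290 m³.
Wasting from the return line (neglecting effluent solids): Q_w = V·X / (θ_c·X_r) = 38290 × 1930 / (17.9 × 8570) = 481.7 m³/d.

Q_w ≈ 482 m³/d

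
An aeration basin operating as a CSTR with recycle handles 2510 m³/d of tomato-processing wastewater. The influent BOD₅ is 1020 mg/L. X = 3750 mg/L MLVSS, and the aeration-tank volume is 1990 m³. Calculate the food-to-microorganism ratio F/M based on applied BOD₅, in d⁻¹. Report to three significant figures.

F/M ≈ 0.343 d⁻¹

Food-to-microorganism ratio F/M = Q S₀ / (V X) = 2510 × 1020 / (1990 × 3750) = 0.3431 d⁻¹.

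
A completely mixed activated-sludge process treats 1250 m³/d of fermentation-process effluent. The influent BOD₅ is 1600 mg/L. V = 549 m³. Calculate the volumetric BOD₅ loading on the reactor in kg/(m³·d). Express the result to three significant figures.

L_v ≈ 3.64 kg BOD₅/(m³·d)

Volumetric loading L_v = Q·S₀ / V = 1250 × 1600 g/m³ / 549.0 m³ = 3643 g/(m³·d) = 3.643 kg BOD₅/(m³·d).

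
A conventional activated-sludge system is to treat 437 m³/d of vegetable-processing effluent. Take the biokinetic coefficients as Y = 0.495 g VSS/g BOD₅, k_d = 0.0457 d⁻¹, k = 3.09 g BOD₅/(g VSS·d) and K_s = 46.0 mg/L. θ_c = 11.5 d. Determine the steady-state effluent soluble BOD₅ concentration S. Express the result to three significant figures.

S ≈ 4.37 mg/L

From the Monod/SRT balance for a CMAS, S = K_s·(1+k_d θ_c)/[θ_c·(Y k − k_d) − 1] = 46.0 × (1 + 0.0457 × 11.5) / [11.5 × (0.495 × 3.09 − 0.0457) − 1] = 70.18 / 16.06 = 4.368 mg/L.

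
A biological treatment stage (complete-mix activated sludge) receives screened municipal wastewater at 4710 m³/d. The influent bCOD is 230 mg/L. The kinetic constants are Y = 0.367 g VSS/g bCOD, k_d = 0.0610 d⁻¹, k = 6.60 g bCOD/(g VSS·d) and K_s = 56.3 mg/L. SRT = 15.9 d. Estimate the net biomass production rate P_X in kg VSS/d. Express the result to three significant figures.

P_X ≈ 199 kg VSS/d

For a completely mixed reactor with recycle the Lawrence–McCarty relation gives S = K_s·(1 + k_d·θ_c) / [θ_c·(Y·k − k_d) − 1] = 56.3 × (1 + 0.0610 × 15.9) / [15.9 × (0.367 × 6.60 − 0.0610) − 1] = 110.9 / 36.54 = 3.035 mg/L.
Correct the yield for decay: Y_obs = Y/(1 + k_d θ_c) = 0.367 / (1 + 0.0610 × 15.9) = 0.367 / 1.970 = 0.1863.
Q·(S₀ − S) = 4710 × (230 − 3.03) × 10⁻³ = 1069 kg/d removed.
Net biomass production P_X = Y_obs × Q·(S₀ − S) = 0.1863 × 1069 = 199.2 kg VSS/d.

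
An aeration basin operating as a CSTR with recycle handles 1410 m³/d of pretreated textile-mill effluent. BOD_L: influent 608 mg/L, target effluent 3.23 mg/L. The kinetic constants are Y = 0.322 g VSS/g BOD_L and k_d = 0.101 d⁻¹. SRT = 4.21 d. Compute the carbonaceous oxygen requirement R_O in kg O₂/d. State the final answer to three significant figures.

Y_obs = Y / (1 + k_d θ_c) = 0.322 / (1 + 0.101 × 4.21) = 0.322 / 1.425 = 0.2259.
Q·(S₀ − S) = 1410 × (608 − 3.23) × 10⁻³ = 852.7 kg/d removed.
Biomass synthesised: P_X = Y_obs × 852.7 = 192.7 kg VSS/d.
Carbonaceous O₂ demand = substrate oxidised − cell-mass equivalent = 852.7 − 1.42 × 192.7 = 579.2 kg O₂/d.

R_O ≈ 579 kg O₂/d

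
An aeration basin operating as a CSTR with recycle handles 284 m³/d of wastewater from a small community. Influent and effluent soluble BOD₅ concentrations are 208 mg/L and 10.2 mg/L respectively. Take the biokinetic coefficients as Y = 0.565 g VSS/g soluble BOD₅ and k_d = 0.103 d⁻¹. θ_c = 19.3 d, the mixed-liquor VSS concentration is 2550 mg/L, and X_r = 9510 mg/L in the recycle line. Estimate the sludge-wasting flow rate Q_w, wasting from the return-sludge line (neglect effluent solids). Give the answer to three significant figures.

From the SRT design equation V = Y Q (S₀−S) θ_c / [X (1 + k_d θ_c)] = 0.565 × 284 × (208 − 10.2) × 19.3 / [2550 × (1 + 0.103 × 19.3)] = 6.13×10^5 / 7619 = 80.40 m³.
Q_w = (V·X)/(θ_c X_r) = 80.40 × 2550 / (19.3 × 9510) = 1.117 m³/d.

Q_w ≈ 1.12 m³/d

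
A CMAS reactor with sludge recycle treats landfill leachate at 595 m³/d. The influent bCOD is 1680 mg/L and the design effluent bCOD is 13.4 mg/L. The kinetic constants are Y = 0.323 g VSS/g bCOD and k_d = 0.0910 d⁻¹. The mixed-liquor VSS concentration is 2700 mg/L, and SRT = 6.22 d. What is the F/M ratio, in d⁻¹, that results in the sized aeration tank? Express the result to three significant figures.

F/M ≈ 0.786 d⁻¹

Steady-state biomass mass balance: V·X·(1 + k_d·θ_c) = Y·Q·(S₀ − S)·θ_c, so V = 0.323 × 595 × (1680 − 13.4) × 6.22 / [2700 × (1 + 0.0910 × 6.22)] = 1.99×10^6 / 4228 = 471.2 m³.
F/M = Q·S₀ / (V·X) = 595 × 1680 / (471.2 × 2700) = 0.7857 g bCOD·(g VSS·d)⁻¹.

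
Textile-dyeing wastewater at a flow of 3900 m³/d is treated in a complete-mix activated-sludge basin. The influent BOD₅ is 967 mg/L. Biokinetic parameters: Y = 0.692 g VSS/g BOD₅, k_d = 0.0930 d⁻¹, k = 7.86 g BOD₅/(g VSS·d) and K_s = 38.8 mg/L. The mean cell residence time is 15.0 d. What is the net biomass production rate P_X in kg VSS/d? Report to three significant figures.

P_X ≈ 1090 kg VSS/d

Effluent substrate depends only on kinetics and SRT: S = K_s(1 + k_d θ_c) / [θ_c(Yk − k_d) − 1] = 38.8 × (1 + 0.0930 × 15.0) / [15.0 × (0.692 × 7.86 − 0.0930) − 1] = 92.93 / 79.19 = 1.173 mg/L.
Correct the yield for decay: Y_obs = Y/(1 + k_d θ_c) = 0.692 / (1 + 0.0930 × 15.0) = 0.692 / 2.395 = 0.2889.
Mass of BOD₅ removed per day: Q(S₀ − S) = 3900 × 965.8 g/m³ = 3767 kg/d.
Net biomass production P_X = Y_obs × Q·(S₀ − S) = 0.2889 × 3767 = 1088 kg VSS/d.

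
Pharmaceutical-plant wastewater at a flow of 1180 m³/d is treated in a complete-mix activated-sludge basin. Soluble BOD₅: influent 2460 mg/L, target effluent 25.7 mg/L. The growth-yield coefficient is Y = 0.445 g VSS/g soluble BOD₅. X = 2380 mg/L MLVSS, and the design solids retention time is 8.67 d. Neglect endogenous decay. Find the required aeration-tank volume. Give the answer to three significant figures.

With k_d = 0 the design equation reduces to V = Y Q (S₀−S) θ_c / X = 0.445 × 1180 × (2460 − 25.7) × 8.67 / 2380 = 4656 m³.

V ≈ 4660 m³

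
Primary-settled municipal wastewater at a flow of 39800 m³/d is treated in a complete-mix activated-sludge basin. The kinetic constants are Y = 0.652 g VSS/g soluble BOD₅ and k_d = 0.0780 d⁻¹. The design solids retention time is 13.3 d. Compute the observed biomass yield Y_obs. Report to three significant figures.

Observed yield with endogenous decay: Y_obs = Y / (1 + k_d·θ_c) = 0.652 / (1 + 0.0780 × 13.3) = 0.652 / 2.037 = 0.3200 g VSS/g soluble BOD₅.

Y_obs ≈ 0.320 g VSS/g soluble BOD₅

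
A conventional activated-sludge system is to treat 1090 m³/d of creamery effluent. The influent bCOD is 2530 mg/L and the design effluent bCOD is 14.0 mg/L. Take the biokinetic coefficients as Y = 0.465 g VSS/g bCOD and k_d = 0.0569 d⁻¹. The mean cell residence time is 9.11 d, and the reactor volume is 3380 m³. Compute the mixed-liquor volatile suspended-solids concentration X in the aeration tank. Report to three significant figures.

Solving the biomass balance for X: X = Y Q (S₀−S) θ_c / [V (1+k_d θ_c)] = 0.465 × 1090 × (2530 − 14.0) × 9.11 / [3380 × (1 + 0.0569 × 9.11)] = 2264 mg/L.

X ≈ 2260 mg/L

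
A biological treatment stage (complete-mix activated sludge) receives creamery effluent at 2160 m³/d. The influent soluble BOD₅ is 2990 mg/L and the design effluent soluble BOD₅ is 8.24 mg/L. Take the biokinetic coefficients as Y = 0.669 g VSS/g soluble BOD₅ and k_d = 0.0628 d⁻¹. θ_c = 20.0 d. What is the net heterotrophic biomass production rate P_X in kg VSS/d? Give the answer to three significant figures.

P_X ≈ 1910 kg VSS/d

The observed yield is Y_obs = Y/(1 + k_d·θ_c) = 0.669 / (1 + 0.0628 × 20.0) = 0.669 / 2.256 = 0.2965 g VSS per g soluble BOD₅ removed.
Substrate removed = Q·(S₀ − S) = 2160 m³/d × (2990 − 8.24) g/m³ = 6.44×10^6 g/d = 6441 kg/d.
Net biomass production P_X = Y_obs × Q·(S₀ − S) = 0.2965 × 6441 = 1910 kg VSS/d.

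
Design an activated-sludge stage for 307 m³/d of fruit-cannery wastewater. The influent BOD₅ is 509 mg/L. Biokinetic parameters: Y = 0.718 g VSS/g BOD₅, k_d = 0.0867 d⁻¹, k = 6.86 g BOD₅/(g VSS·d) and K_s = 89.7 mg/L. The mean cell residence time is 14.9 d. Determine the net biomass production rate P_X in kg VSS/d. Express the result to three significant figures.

Effluent substrate depends only on kinetics and SRT: S = K_s(1 + k_d θ_c) / [θ_c(Yk − k_d) − 1] = 89.7 × (1 + 0.0867 × 14.9) / [14.9 × (0.718 × 6.86 − 0.0867) − 1] = 205.6 / 71.10 = 2.891 mg/L.
Y_obs = Y / (1 + k_d θ_c) = 0.718 / (1 + 0.0867 × 14.9) = 0.718 / 2.292 = 0.3133.
ΔS = 509 − 2.89 = 506.1 mg/L, so the substrate removal rate is 307 × 506.1/1000 = 155.4 kg BOD₅/d.
So the net sludge growth is P_X = 0.3133 × 155.4 = 48.68 kg VSS/d.

P_X ≈ 48.7 kg VSS/d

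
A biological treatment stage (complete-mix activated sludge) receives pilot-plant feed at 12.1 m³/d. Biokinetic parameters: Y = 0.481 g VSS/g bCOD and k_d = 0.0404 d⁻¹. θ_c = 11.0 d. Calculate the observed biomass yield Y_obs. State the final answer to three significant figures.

Correct the yield for decay: Y_obs = Y/(1 + k_d θ_c) = 0.481 / (1 + 0.0404 × 11.0) = 0.481 / 1.444 = 0.3330.

Y_obs ≈ 0.333 g VSS/g bCOD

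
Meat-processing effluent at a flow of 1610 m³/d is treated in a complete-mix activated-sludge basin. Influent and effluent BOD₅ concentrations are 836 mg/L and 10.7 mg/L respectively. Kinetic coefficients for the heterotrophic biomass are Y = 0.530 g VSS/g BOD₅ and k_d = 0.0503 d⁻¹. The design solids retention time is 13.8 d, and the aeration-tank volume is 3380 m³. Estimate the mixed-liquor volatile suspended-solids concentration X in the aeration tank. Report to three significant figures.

From V·X·(1 + k_d·θ_c) = Y·Q·(S₀ − S)·θ_c: X = 0.530 × 1610 × (836 − 10.7) × 13.8 / [3380 × (1 + 0.0503 × 13.8)] = 1697 mg/L.

X ≈ 1700 mg/L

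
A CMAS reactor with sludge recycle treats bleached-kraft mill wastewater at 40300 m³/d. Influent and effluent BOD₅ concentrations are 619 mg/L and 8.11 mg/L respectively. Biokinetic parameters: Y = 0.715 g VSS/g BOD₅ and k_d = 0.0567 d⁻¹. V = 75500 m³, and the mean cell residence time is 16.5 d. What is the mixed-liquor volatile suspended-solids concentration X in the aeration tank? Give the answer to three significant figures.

X ≈ 1990 mg/L

Solving the biomass balance for X: X = Y Q (S₀−S) θ_c / [V (1+k_d θ_c)] = 0.715 × 40300 × (619 − 8.11) × 16.5 / [75500 × (1 + 0.0567 × 16.5)] = 1987 mg/L.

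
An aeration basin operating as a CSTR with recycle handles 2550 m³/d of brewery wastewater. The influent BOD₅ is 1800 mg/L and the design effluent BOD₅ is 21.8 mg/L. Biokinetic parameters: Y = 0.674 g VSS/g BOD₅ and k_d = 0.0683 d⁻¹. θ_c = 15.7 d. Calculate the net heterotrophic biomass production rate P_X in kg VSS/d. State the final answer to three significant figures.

P_X ≈ 1470 kg VSS/d

Observed yield with endogenous decay: Y_obs = Y / (1 + k_d·θ_c) = 0.674 / (1 + 0.0683 × 15.7) = 0.674 / 2.072 = 0.3252 g VSS/g BOD₅.
Mass of BOD₅ removed per day: Q(S₀ − S) = 2550 × 1778 g/m³ = 4534 kg/d.
Net biomass production P_X = Y_obs × Q·(S₀ − S) = 0.3252 × 4534 = 1475 kg VSS/d.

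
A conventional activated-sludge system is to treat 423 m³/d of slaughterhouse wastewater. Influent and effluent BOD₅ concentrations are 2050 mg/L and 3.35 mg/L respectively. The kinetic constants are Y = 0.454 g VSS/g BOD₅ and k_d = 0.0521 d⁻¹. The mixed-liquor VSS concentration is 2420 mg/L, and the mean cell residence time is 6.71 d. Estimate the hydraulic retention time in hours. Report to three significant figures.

From the SRT design equation V = Y Q (S₀−S) θ_c / [X (1 + k_d θ_c)] = 0.454 × 423 × (2050 − 3.35) × 6.71 / [2420 × (1 + 0.0521 × 6.71)] = 2.64×10^6 / 3266 = 807.5 m³.
HRT = V/Q = 807.5 m³ / 423 m³·d⁻¹ = 1.909 d × 24 = 45.82 h.

τ ≈ 45.8 h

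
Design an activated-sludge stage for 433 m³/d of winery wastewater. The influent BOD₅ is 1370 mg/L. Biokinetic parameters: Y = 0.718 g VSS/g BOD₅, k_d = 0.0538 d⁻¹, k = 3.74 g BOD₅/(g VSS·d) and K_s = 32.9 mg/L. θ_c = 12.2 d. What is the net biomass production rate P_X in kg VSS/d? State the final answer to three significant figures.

P_X ≈ 257 kg VSS/d

From the Monod/SRT balance for a CMAS, S = K_s·(1+k_d θ_c)/[θ_c·(Y k − k_d) − 1] = 32.9 × (1 + 0.0538 × 12.2) / [12.2 × (0.718 × 3.74 − 0.0538) − 1] = 54.49 / 31.10 = 1.752 mg/L.
Correct the yield for decay: Y_obs = Y/(1 + k_d θ_c) = 0.718 / (1 + 0.0538 × 12.2) = 0.718 / 1.656 = 0.4335.
Mass of BOD₅ removed per day: Q(S₀ − S) = 433 × 1368 g/m³ = 592.5 kg/d.
Net biomass production P_X = Y_obs × Q·(S₀ − S) = 0.4335 × 592.5 = 256.8 kg VSS/d.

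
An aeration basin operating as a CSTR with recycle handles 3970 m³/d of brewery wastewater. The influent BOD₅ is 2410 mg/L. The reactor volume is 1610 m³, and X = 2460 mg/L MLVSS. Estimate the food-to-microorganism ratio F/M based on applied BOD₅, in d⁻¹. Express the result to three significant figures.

F/M = Q·S₀ / (V·X) = 3970 × 2410 / (1610 × 2460) = 2.416 g BOD₅·(g VSS·d)⁻¹.

F/M ≈ 2.42 d⁻¹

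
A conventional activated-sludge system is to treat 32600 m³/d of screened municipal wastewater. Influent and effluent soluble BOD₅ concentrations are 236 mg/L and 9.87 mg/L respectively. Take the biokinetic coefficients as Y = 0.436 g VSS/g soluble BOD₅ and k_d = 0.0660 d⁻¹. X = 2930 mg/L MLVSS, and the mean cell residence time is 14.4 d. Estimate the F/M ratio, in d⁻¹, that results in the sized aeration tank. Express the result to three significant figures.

From the SRT design equation V = Y Q (S₀−S) θ_c / [X (1 + k_d θ_c)] = 0.436 × 32600 × (236 − 9.87) × 14.4 / [2930 × (1 + 0.0660 × 14.4)] = 4.63×10^7 / 5715 = 8099 m³.
Food-to-microorganism ratio F/M = Q S₀ / (V X) = 32600 × 236 / (8099 × 2930) = 0.3242 d⁻¹.

F/M ≈ 0.324 d⁻¹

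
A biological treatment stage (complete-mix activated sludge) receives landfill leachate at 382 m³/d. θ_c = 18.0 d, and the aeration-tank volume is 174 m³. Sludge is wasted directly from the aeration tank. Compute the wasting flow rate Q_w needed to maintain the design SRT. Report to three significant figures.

For wasting at MLVSS concentration, Q_w = V/θ_c = 174.0/18.0 = 9.667 m³/d.

Q_w ≈ 9.67 m³/d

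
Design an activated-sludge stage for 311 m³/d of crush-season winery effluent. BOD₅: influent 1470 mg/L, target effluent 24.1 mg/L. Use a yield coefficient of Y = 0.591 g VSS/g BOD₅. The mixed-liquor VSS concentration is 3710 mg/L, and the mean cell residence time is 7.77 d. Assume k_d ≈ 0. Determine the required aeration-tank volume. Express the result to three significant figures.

V ≈ 557 m³

With k_d = 0 the design equation reduces to V = Y Q (S₀−S) θ_c / X = 0.591 × 311 × (1470 − 24.1) × 7.77 / 3710 = 556.6 m³.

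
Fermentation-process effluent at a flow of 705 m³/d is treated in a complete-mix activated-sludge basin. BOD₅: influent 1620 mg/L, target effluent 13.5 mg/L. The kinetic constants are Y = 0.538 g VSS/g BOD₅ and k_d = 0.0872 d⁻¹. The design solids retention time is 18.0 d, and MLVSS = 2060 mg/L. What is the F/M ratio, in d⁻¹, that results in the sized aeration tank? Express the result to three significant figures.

Steady-state biomass mass balance: V·X·(1 + k_d·θ_c) = Y·Q·(S₀ − S)·θ_c, so V = 0.538 × 705 × (1620 − 13.5) × 18.0 / [2060 × (1 + 0.0872 × 18.0)] = 1.1×10^7 / 5293 = 2072 m³.
F/M = applied load / biomass = Q·S₀/(V·X) = 705 × 1620 / (2072 × 2060) = 0.2676 d⁻¹.

F/M ≈ 0.268 d⁻¹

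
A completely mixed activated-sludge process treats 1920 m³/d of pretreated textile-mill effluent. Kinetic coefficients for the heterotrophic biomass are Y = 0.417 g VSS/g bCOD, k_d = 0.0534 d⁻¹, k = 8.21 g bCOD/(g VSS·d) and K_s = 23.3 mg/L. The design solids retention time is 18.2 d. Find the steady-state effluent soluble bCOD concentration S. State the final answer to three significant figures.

S ≈ 0.761 mg/L

For a completely mixed reactor with recycle the Lawrence–McCarty relation gives S = K_s·(1 + k_d·θ_c) / [θ_c·(Y·k − k_d) − 1] = 23.3 × (1 + 0.0534 × 18.2) / [18.2 × (0.417 × 8.21 − 0.0534) − 1] = 45.94 / 60.34 = 0.7615 mg/L.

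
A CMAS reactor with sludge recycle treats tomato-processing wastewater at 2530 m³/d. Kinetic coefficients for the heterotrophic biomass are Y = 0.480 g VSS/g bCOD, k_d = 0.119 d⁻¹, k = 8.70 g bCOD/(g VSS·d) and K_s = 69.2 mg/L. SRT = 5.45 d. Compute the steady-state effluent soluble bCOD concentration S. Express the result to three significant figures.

From the Monod/SRT balance for a CMAS, S = K_s·(1+k_d θ_c)/[θ_c·(Y k − k_d) − 1] = 69.2 × (1 + 0.119 × 5.45) / [5.45 × (0.480 × 8.70 − 0.119) − 1] = 114.1 / 21.11 = 5.404 mg/L.

S ≈ 5.40 mg/L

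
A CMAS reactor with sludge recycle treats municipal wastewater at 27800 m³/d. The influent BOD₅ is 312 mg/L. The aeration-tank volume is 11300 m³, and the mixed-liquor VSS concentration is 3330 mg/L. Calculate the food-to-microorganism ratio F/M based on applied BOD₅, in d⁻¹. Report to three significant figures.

F/M ≈ 0.231 d⁻¹

F/M = Q·S₀ / (V·X) = 27800 × 312 / (11300 × 3330) = 0.2305 g BOD₅·(g VSS·d)⁻¹.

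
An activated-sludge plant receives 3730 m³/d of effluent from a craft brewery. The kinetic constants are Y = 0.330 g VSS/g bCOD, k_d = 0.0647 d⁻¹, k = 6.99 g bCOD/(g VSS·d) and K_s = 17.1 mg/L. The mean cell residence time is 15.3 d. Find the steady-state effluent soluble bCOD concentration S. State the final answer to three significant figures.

S ≈ 1.02 mg/L

For a completely mixed reactor with recycle the Lawrence–McCarty relation gives S = K_s·(1 + k_d·θ_c) / [θ_c·(Y·k − k_d) − 1] = 17.1 × (1 + 0.0647 × 15.3) / [15.3 × (0.330 × 6.99 − 0.0647) − 1] = 34.03 / 33.30 = 1.022 mg/L.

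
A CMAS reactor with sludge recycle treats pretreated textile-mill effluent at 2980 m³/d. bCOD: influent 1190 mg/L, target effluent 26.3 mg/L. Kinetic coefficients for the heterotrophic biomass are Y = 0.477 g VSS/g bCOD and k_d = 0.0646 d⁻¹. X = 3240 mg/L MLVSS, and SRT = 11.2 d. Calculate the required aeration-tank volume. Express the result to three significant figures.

V ≈ 3320 m³

Steady-state biomass mass balance: V·X·(1 + k_d·θ_c) = Y·Q·(S₀ − S)·θ_c, so V = 0.477 × 2980 × (1190 − 26.3) × 11.2 / [3240 × (1 + 0.0646 × 11.2)] = 1.85×10^7 / 5584 = 3318 m³.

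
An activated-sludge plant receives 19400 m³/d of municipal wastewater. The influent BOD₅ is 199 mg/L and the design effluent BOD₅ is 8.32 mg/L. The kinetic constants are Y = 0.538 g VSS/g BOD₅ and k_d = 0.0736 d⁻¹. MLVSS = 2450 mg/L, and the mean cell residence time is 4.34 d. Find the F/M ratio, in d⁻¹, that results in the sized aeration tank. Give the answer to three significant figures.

Steady-state biomass mass balance: V·X·(1 + k_d·θ_c) = Y·Q·(S₀ − S)·θ_c, so V = 0.538 × 19400 × (199 − 8.32) × 4.34 / [2450 × (1 + 0.0736 × 4.34)] = 8.64×10^6 / 3233 = 2672 m³.
Food-to-microorganism ratio F/M = Q S₀ / (V X) = 19400 × 199 / (2672 × 2450) = 0.5897 d⁻¹.

F/M ≈ 0.590 d⁻¹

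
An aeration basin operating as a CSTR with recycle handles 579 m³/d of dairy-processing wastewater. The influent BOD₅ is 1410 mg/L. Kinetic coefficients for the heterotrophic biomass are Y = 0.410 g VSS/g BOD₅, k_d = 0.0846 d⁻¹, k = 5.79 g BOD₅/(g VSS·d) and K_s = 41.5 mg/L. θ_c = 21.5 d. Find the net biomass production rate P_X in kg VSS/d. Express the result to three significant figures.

For a completely mixed reactor with recycle the Lawrence–McCarty relation gives S = K_s·(1 + k_d·θ_c) / [θ_c·(Y·k − k_d) − 1] = 41.5 × (1 + 0.0846 × 21.5) / [21.5 × (0.410 × 5.79 − 0.0846) − 1] = 117.0 / 48.22 = 2.426 mg/L.
Correct the yield for decay: Y_obs = Y/(1 + k_d θ_c) = 0.410 / (1 + 0.0846 × 21.5) = 0.410 / 2.819 = 0.1454.
Q·(S₀ − S) = 579 × (1410 − 2.43) × 10⁻³ = 815.0 kg/d removed.
So the net sludge growth is P_X = 0.1454 × 815.0 = 118.5 kg VSS/d.

P_X ≈ 119 kg VSS/d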